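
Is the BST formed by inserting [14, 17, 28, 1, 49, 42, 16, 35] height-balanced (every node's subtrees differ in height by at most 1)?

Tree (level-order array): [14, 1, 17, None, None, 16, 28, None, None, None, 49, 42, None, 35]
Definition: a tree is height-balanced if, at every node, |h(left) - h(right)| <= 1 (empty subtree has height -1).
Bottom-up per-node check:
  node 1: h_left=-1, h_right=-1, diff=0 [OK], height=0
  node 16: h_left=-1, h_right=-1, diff=0 [OK], height=0
  node 35: h_left=-1, h_right=-1, diff=0 [OK], height=0
  node 42: h_left=0, h_right=-1, diff=1 [OK], height=1
  node 49: h_left=1, h_right=-1, diff=2 [FAIL (|1--1|=2 > 1)], height=2
  node 28: h_left=-1, h_right=2, diff=3 [FAIL (|-1-2|=3 > 1)], height=3
  node 17: h_left=0, h_right=3, diff=3 [FAIL (|0-3|=3 > 1)], height=4
  node 14: h_left=0, h_right=4, diff=4 [FAIL (|0-4|=4 > 1)], height=5
Node 49 violates the condition: |1 - -1| = 2 > 1.
Result: Not balanced


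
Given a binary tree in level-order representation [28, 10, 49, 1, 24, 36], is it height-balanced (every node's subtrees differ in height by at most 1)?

Tree (level-order array): [28, 10, 49, 1, 24, 36]
Definition: a tree is height-balanced if, at every node, |h(left) - h(right)| <= 1 (empty subtree has height -1).
Bottom-up per-node check:
  node 1: h_left=-1, h_right=-1, diff=0 [OK], height=0
  node 24: h_left=-1, h_right=-1, diff=0 [OK], height=0
  node 10: h_left=0, h_right=0, diff=0 [OK], height=1
  node 36: h_left=-1, h_right=-1, diff=0 [OK], height=0
  node 49: h_left=0, h_right=-1, diff=1 [OK], height=1
  node 28: h_left=1, h_right=1, diff=0 [OK], height=2
All nodes satisfy the balance condition.
Result: Balanced


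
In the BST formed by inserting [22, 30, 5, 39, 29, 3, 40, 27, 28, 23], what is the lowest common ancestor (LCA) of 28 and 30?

Tree insertion order: [22, 30, 5, 39, 29, 3, 40, 27, 28, 23]
Tree (level-order array): [22, 5, 30, 3, None, 29, 39, None, None, 27, None, None, 40, 23, 28]
In a BST, the LCA of p=28, q=30 is the first node v on the
root-to-leaf path with p <= v <= q (go left if both < v, right if both > v).
Walk from root:
  at 22: both 28 and 30 > 22, go right
  at 30: 28 <= 30 <= 30, this is the LCA
LCA = 30


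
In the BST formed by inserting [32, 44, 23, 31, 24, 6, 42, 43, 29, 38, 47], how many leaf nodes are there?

Tree built from: [32, 44, 23, 31, 24, 6, 42, 43, 29, 38, 47]
Tree (level-order array): [32, 23, 44, 6, 31, 42, 47, None, None, 24, None, 38, 43, None, None, None, 29]
Rule: A leaf has 0 children.
Per-node child counts:
  node 32: 2 child(ren)
  node 23: 2 child(ren)
  node 6: 0 child(ren)
  node 31: 1 child(ren)
  node 24: 1 child(ren)
  node 29: 0 child(ren)
  node 44: 2 child(ren)
  node 42: 2 child(ren)
  node 38: 0 child(ren)
  node 43: 0 child(ren)
  node 47: 0 child(ren)
Matching nodes: [6, 29, 38, 43, 47]
Count of leaf nodes: 5


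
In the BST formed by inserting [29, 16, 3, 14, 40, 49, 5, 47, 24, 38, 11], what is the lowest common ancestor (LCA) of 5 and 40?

Tree insertion order: [29, 16, 3, 14, 40, 49, 5, 47, 24, 38, 11]
Tree (level-order array): [29, 16, 40, 3, 24, 38, 49, None, 14, None, None, None, None, 47, None, 5, None, None, None, None, 11]
In a BST, the LCA of p=5, q=40 is the first node v on the
root-to-leaf path with p <= v <= q (go left if both < v, right if both > v).
Walk from root:
  at 29: 5 <= 29 <= 40, this is the LCA
LCA = 29


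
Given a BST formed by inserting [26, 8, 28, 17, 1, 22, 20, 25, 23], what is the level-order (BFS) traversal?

Tree insertion order: [26, 8, 28, 17, 1, 22, 20, 25, 23]
Tree (level-order array): [26, 8, 28, 1, 17, None, None, None, None, None, 22, 20, 25, None, None, 23]
BFS from the root, enqueuing left then right child of each popped node:
  queue [26] -> pop 26, enqueue [8, 28], visited so far: [26]
  queue [8, 28] -> pop 8, enqueue [1, 17], visited so far: [26, 8]
  queue [28, 1, 17] -> pop 28, enqueue [none], visited so far: [26, 8, 28]
  queue [1, 17] -> pop 1, enqueue [none], visited so far: [26, 8, 28, 1]
  queue [17] -> pop 17, enqueue [22], visited so far: [26, 8, 28, 1, 17]
  queue [22] -> pop 22, enqueue [20, 25], visited so far: [26, 8, 28, 1, 17, 22]
  queue [20, 25] -> pop 20, enqueue [none], visited so far: [26, 8, 28, 1, 17, 22, 20]
  queue [25] -> pop 25, enqueue [23], visited so far: [26, 8, 28, 1, 17, 22, 20, 25]
  queue [23] -> pop 23, enqueue [none], visited so far: [26, 8, 28, 1, 17, 22, 20, 25, 23]
Result: [26, 8, 28, 1, 17, 22, 20, 25, 23]


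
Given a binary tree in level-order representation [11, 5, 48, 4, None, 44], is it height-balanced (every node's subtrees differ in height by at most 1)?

Tree (level-order array): [11, 5, 48, 4, None, 44]
Definition: a tree is height-balanced if, at every node, |h(left) - h(right)| <= 1 (empty subtree has height -1).
Bottom-up per-node check:
  node 4: h_left=-1, h_right=-1, diff=0 [OK], height=0
  node 5: h_left=0, h_right=-1, diff=1 [OK], height=1
  node 44: h_left=-1, h_right=-1, diff=0 [OK], height=0
  node 48: h_left=0, h_right=-1, diff=1 [OK], height=1
  node 11: h_left=1, h_right=1, diff=0 [OK], height=2
All nodes satisfy the balance condition.
Result: Balanced


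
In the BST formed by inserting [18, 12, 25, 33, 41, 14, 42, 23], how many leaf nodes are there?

Tree built from: [18, 12, 25, 33, 41, 14, 42, 23]
Tree (level-order array): [18, 12, 25, None, 14, 23, 33, None, None, None, None, None, 41, None, 42]
Rule: A leaf has 0 children.
Per-node child counts:
  node 18: 2 child(ren)
  node 12: 1 child(ren)
  node 14: 0 child(ren)
  node 25: 2 child(ren)
  node 23: 0 child(ren)
  node 33: 1 child(ren)
  node 41: 1 child(ren)
  node 42: 0 child(ren)
Matching nodes: [14, 23, 42]
Count of leaf nodes: 3


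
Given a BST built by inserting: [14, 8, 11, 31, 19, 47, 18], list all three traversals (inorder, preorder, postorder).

Tree insertion order: [14, 8, 11, 31, 19, 47, 18]
Tree (level-order array): [14, 8, 31, None, 11, 19, 47, None, None, 18]
Inorder (L, root, R): [8, 11, 14, 18, 19, 31, 47]
Preorder (root, L, R): [14, 8, 11, 31, 19, 18, 47]
Postorder (L, R, root): [11, 8, 18, 19, 47, 31, 14]


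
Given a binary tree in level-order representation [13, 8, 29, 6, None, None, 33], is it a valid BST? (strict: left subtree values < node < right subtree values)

Level-order array: [13, 8, 29, 6, None, None, 33]
Validate using subtree bounds (lo, hi): at each node, require lo < value < hi,
then recurse left with hi=value and right with lo=value.
Preorder trace (stopping at first violation):
  at node 13 with bounds (-inf, +inf): OK
  at node 8 with bounds (-inf, 13): OK
  at node 6 with bounds (-inf, 8): OK
  at node 29 with bounds (13, +inf): OK
  at node 33 with bounds (29, +inf): OK
No violation found at any node.
Result: Valid BST


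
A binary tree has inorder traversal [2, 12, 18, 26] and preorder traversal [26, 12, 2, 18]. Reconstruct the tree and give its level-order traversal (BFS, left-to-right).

Inorder:  [2, 12, 18, 26]
Preorder: [26, 12, 2, 18]
Algorithm: preorder visits root first, so consume preorder in order;
for each root, split the current inorder slice at that value into
left-subtree inorder and right-subtree inorder, then recurse.
Recursive splits:
  root=26; inorder splits into left=[2, 12, 18], right=[]
  root=12; inorder splits into left=[2], right=[18]
  root=2; inorder splits into left=[], right=[]
  root=18; inorder splits into left=[], right=[]
Reconstructed level-order: [26, 12, 2, 18]


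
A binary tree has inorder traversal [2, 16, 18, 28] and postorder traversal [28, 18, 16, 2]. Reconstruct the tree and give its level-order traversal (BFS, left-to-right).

Inorder:   [2, 16, 18, 28]
Postorder: [28, 18, 16, 2]
Algorithm: postorder visits root last, so walk postorder right-to-left;
each value is the root of the current inorder slice — split it at that
value, recurse on the right subtree first, then the left.
Recursive splits:
  root=2; inorder splits into left=[], right=[16, 18, 28]
  root=16; inorder splits into left=[], right=[18, 28]
  root=18; inorder splits into left=[], right=[28]
  root=28; inorder splits into left=[], right=[]
Reconstructed level-order: [2, 16, 18, 28]


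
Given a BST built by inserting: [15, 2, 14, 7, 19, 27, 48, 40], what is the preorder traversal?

Tree insertion order: [15, 2, 14, 7, 19, 27, 48, 40]
Tree (level-order array): [15, 2, 19, None, 14, None, 27, 7, None, None, 48, None, None, 40]
Preorder traversal: [15, 2, 14, 7, 19, 27, 48, 40]


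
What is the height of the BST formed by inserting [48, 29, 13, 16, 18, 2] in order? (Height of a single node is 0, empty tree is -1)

Insertion order: [48, 29, 13, 16, 18, 2]
Tree (level-order array): [48, 29, None, 13, None, 2, 16, None, None, None, 18]
Compute height bottom-up (empty subtree = -1):
  height(2) = 1 + max(-1, -1) = 0
  height(18) = 1 + max(-1, -1) = 0
  height(16) = 1 + max(-1, 0) = 1
  height(13) = 1 + max(0, 1) = 2
  height(29) = 1 + max(2, -1) = 3
  height(48) = 1 + max(3, -1) = 4
Height = 4


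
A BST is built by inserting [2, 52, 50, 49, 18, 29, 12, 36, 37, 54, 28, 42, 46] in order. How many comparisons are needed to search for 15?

Search path for 15: 2 -> 52 -> 50 -> 49 -> 18 -> 12
Found: False
Comparisons: 6


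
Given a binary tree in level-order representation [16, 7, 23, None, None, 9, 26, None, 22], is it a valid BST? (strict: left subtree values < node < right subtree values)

Level-order array: [16, 7, 23, None, None, 9, 26, None, 22]
Validate using subtree bounds (lo, hi): at each node, require lo < value < hi,
then recurse left with hi=value and right with lo=value.
Preorder trace (stopping at first violation):
  at node 16 with bounds (-inf, +inf): OK
  at node 7 with bounds (-inf, 16): OK
  at node 23 with bounds (16, +inf): OK
  at node 9 with bounds (16, 23): VIOLATION
Node 9 violates its bound: not (16 < 9 < 23).
Result: Not a valid BST


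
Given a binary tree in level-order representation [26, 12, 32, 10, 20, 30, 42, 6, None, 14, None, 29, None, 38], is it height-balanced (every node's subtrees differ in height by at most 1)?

Tree (level-order array): [26, 12, 32, 10, 20, 30, 42, 6, None, 14, None, 29, None, 38]
Definition: a tree is height-balanced if, at every node, |h(left) - h(right)| <= 1 (empty subtree has height -1).
Bottom-up per-node check:
  node 6: h_left=-1, h_right=-1, diff=0 [OK], height=0
  node 10: h_left=0, h_right=-1, diff=1 [OK], height=1
  node 14: h_left=-1, h_right=-1, diff=0 [OK], height=0
  node 20: h_left=0, h_right=-1, diff=1 [OK], height=1
  node 12: h_left=1, h_right=1, diff=0 [OK], height=2
  node 29: h_left=-1, h_right=-1, diff=0 [OK], height=0
  node 30: h_left=0, h_right=-1, diff=1 [OK], height=1
  node 38: h_left=-1, h_right=-1, diff=0 [OK], height=0
  node 42: h_left=0, h_right=-1, diff=1 [OK], height=1
  node 32: h_left=1, h_right=1, diff=0 [OK], height=2
  node 26: h_left=2, h_right=2, diff=0 [OK], height=3
All nodes satisfy the balance condition.
Result: Balanced


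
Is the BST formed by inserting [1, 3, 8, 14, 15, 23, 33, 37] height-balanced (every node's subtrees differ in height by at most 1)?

Tree (level-order array): [1, None, 3, None, 8, None, 14, None, 15, None, 23, None, 33, None, 37]
Definition: a tree is height-balanced if, at every node, |h(left) - h(right)| <= 1 (empty subtree has height -1).
Bottom-up per-node check:
  node 37: h_left=-1, h_right=-1, diff=0 [OK], height=0
  node 33: h_left=-1, h_right=0, diff=1 [OK], height=1
  node 23: h_left=-1, h_right=1, diff=2 [FAIL (|-1-1|=2 > 1)], height=2
  node 15: h_left=-1, h_right=2, diff=3 [FAIL (|-1-2|=3 > 1)], height=3
  node 14: h_left=-1, h_right=3, diff=4 [FAIL (|-1-3|=4 > 1)], height=4
  node 8: h_left=-1, h_right=4, diff=5 [FAIL (|-1-4|=5 > 1)], height=5
  node 3: h_left=-1, h_right=5, diff=6 [FAIL (|-1-5|=6 > 1)], height=6
  node 1: h_left=-1, h_right=6, diff=7 [FAIL (|-1-6|=7 > 1)], height=7
Node 23 violates the condition: |-1 - 1| = 2 > 1.
Result: Not balanced


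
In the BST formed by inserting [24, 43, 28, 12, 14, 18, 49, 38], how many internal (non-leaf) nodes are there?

Tree built from: [24, 43, 28, 12, 14, 18, 49, 38]
Tree (level-order array): [24, 12, 43, None, 14, 28, 49, None, 18, None, 38]
Rule: An internal node has at least one child.
Per-node child counts:
  node 24: 2 child(ren)
  node 12: 1 child(ren)
  node 14: 1 child(ren)
  node 18: 0 child(ren)
  node 43: 2 child(ren)
  node 28: 1 child(ren)
  node 38: 0 child(ren)
  node 49: 0 child(ren)
Matching nodes: [24, 12, 14, 43, 28]
Count of internal (non-leaf) nodes: 5


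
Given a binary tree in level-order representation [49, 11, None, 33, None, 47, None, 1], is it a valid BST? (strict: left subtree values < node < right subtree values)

Level-order array: [49, 11, None, 33, None, 47, None, 1]
Validate using subtree bounds (lo, hi): at each node, require lo < value < hi,
then recurse left with hi=value and right with lo=value.
Preorder trace (stopping at first violation):
  at node 49 with bounds (-inf, +inf): OK
  at node 11 with bounds (-inf, 49): OK
  at node 33 with bounds (-inf, 11): VIOLATION
Node 33 violates its bound: not (-inf < 33 < 11).
Result: Not a valid BST


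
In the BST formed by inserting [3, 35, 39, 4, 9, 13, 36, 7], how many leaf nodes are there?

Tree built from: [3, 35, 39, 4, 9, 13, 36, 7]
Tree (level-order array): [3, None, 35, 4, 39, None, 9, 36, None, 7, 13]
Rule: A leaf has 0 children.
Per-node child counts:
  node 3: 1 child(ren)
  node 35: 2 child(ren)
  node 4: 1 child(ren)
  node 9: 2 child(ren)
  node 7: 0 child(ren)
  node 13: 0 child(ren)
  node 39: 1 child(ren)
  node 36: 0 child(ren)
Matching nodes: [7, 13, 36]
Count of leaf nodes: 3


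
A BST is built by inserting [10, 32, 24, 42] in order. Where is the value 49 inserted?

Starting tree (level order): [10, None, 32, 24, 42]
Insertion path: 10 -> 32 -> 42
Result: insert 49 as right child of 42
Final tree (level order): [10, None, 32, 24, 42, None, None, None, 49]


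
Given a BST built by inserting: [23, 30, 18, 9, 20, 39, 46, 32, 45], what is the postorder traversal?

Tree insertion order: [23, 30, 18, 9, 20, 39, 46, 32, 45]
Tree (level-order array): [23, 18, 30, 9, 20, None, 39, None, None, None, None, 32, 46, None, None, 45]
Postorder traversal: [9, 20, 18, 32, 45, 46, 39, 30, 23]


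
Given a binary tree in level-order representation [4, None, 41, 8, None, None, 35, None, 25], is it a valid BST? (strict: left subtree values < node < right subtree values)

Level-order array: [4, None, 41, 8, None, None, 35, None, 25]
Validate using subtree bounds (lo, hi): at each node, require lo < value < hi,
then recurse left with hi=value and right with lo=value.
Preorder trace (stopping at first violation):
  at node 4 with bounds (-inf, +inf): OK
  at node 41 with bounds (4, +inf): OK
  at node 8 with bounds (4, 41): OK
  at node 35 with bounds (8, 41): OK
  at node 25 with bounds (35, 41): VIOLATION
Node 25 violates its bound: not (35 < 25 < 41).
Result: Not a valid BST


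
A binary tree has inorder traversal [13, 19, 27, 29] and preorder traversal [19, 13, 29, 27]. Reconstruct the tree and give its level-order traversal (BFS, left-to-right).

Inorder:  [13, 19, 27, 29]
Preorder: [19, 13, 29, 27]
Algorithm: preorder visits root first, so consume preorder in order;
for each root, split the current inorder slice at that value into
left-subtree inorder and right-subtree inorder, then recurse.
Recursive splits:
  root=19; inorder splits into left=[13], right=[27, 29]
  root=13; inorder splits into left=[], right=[]
  root=29; inorder splits into left=[27], right=[]
  root=27; inorder splits into left=[], right=[]
Reconstructed level-order: [19, 13, 29, 27]


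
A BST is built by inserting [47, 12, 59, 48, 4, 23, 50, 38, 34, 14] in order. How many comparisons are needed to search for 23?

Search path for 23: 47 -> 12 -> 23
Found: True
Comparisons: 3


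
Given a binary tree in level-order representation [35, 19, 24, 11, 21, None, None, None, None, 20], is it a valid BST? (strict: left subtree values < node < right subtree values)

Level-order array: [35, 19, 24, 11, 21, None, None, None, None, 20]
Validate using subtree bounds (lo, hi): at each node, require lo < value < hi,
then recurse left with hi=value and right with lo=value.
Preorder trace (stopping at first violation):
  at node 35 with bounds (-inf, +inf): OK
  at node 19 with bounds (-inf, 35): OK
  at node 11 with bounds (-inf, 19): OK
  at node 21 with bounds (19, 35): OK
  at node 20 with bounds (19, 21): OK
  at node 24 with bounds (35, +inf): VIOLATION
Node 24 violates its bound: not (35 < 24 < +inf).
Result: Not a valid BST


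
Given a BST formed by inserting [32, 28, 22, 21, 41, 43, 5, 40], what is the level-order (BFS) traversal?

Tree insertion order: [32, 28, 22, 21, 41, 43, 5, 40]
Tree (level-order array): [32, 28, 41, 22, None, 40, 43, 21, None, None, None, None, None, 5]
BFS from the root, enqueuing left then right child of each popped node:
  queue [32] -> pop 32, enqueue [28, 41], visited so far: [32]
  queue [28, 41] -> pop 28, enqueue [22], visited so far: [32, 28]
  queue [41, 22] -> pop 41, enqueue [40, 43], visited so far: [32, 28, 41]
  queue [22, 40, 43] -> pop 22, enqueue [21], visited so far: [32, 28, 41, 22]
  queue [40, 43, 21] -> pop 40, enqueue [none], visited so far: [32, 28, 41, 22, 40]
  queue [43, 21] -> pop 43, enqueue [none], visited so far: [32, 28, 41, 22, 40, 43]
  queue [21] -> pop 21, enqueue [5], visited so far: [32, 28, 41, 22, 40, 43, 21]
  queue [5] -> pop 5, enqueue [none], visited so far: [32, 28, 41, 22, 40, 43, 21, 5]
Result: [32, 28, 41, 22, 40, 43, 21, 5]


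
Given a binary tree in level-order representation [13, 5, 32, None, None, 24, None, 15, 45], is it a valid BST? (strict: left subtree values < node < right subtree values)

Level-order array: [13, 5, 32, None, None, 24, None, 15, 45]
Validate using subtree bounds (lo, hi): at each node, require lo < value < hi,
then recurse left with hi=value and right with lo=value.
Preorder trace (stopping at first violation):
  at node 13 with bounds (-inf, +inf): OK
  at node 5 with bounds (-inf, 13): OK
  at node 32 with bounds (13, +inf): OK
  at node 24 with bounds (13, 32): OK
  at node 15 with bounds (13, 24): OK
  at node 45 with bounds (24, 32): VIOLATION
Node 45 violates its bound: not (24 < 45 < 32).
Result: Not a valid BST


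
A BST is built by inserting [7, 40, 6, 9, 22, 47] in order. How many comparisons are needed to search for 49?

Search path for 49: 7 -> 40 -> 47
Found: False
Comparisons: 3


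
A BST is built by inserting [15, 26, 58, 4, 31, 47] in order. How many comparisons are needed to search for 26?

Search path for 26: 15 -> 26
Found: True
Comparisons: 2


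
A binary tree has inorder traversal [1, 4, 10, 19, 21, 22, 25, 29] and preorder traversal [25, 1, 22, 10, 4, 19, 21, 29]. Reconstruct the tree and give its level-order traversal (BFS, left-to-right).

Inorder:  [1, 4, 10, 19, 21, 22, 25, 29]
Preorder: [25, 1, 22, 10, 4, 19, 21, 29]
Algorithm: preorder visits root first, so consume preorder in order;
for each root, split the current inorder slice at that value into
left-subtree inorder and right-subtree inorder, then recurse.
Recursive splits:
  root=25; inorder splits into left=[1, 4, 10, 19, 21, 22], right=[29]
  root=1; inorder splits into left=[], right=[4, 10, 19, 21, 22]
  root=22; inorder splits into left=[4, 10, 19, 21], right=[]
  root=10; inorder splits into left=[4], right=[19, 21]
  root=4; inorder splits into left=[], right=[]
  root=19; inorder splits into left=[], right=[21]
  root=21; inorder splits into left=[], right=[]
  root=29; inorder splits into left=[], right=[]
Reconstructed level-order: [25, 1, 29, 22, 10, 4, 19, 21]


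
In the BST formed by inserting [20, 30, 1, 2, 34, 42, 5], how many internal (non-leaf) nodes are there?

Tree built from: [20, 30, 1, 2, 34, 42, 5]
Tree (level-order array): [20, 1, 30, None, 2, None, 34, None, 5, None, 42]
Rule: An internal node has at least one child.
Per-node child counts:
  node 20: 2 child(ren)
  node 1: 1 child(ren)
  node 2: 1 child(ren)
  node 5: 0 child(ren)
  node 30: 1 child(ren)
  node 34: 1 child(ren)
  node 42: 0 child(ren)
Matching nodes: [20, 1, 2, 30, 34]
Count of internal (non-leaf) nodes: 5


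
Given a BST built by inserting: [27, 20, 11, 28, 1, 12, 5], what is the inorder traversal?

Tree insertion order: [27, 20, 11, 28, 1, 12, 5]
Tree (level-order array): [27, 20, 28, 11, None, None, None, 1, 12, None, 5]
Inorder traversal: [1, 5, 11, 12, 20, 27, 28]


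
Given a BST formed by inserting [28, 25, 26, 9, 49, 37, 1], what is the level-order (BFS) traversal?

Tree insertion order: [28, 25, 26, 9, 49, 37, 1]
Tree (level-order array): [28, 25, 49, 9, 26, 37, None, 1]
BFS from the root, enqueuing left then right child of each popped node:
  queue [28] -> pop 28, enqueue [25, 49], visited so far: [28]
  queue [25, 49] -> pop 25, enqueue [9, 26], visited so far: [28, 25]
  queue [49, 9, 26] -> pop 49, enqueue [37], visited so far: [28, 25, 49]
  queue [9, 26, 37] -> pop 9, enqueue [1], visited so far: [28, 25, 49, 9]
  queue [26, 37, 1] -> pop 26, enqueue [none], visited so far: [28, 25, 49, 9, 26]
  queue [37, 1] -> pop 37, enqueue [none], visited so far: [28, 25, 49, 9, 26, 37]
  queue [1] -> pop 1, enqueue [none], visited so far: [28, 25, 49, 9, 26, 37, 1]
Result: [28, 25, 49, 9, 26, 37, 1]


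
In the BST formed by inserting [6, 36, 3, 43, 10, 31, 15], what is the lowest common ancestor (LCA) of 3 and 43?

Tree insertion order: [6, 36, 3, 43, 10, 31, 15]
Tree (level-order array): [6, 3, 36, None, None, 10, 43, None, 31, None, None, 15]
In a BST, the LCA of p=3, q=43 is the first node v on the
root-to-leaf path with p <= v <= q (go left if both < v, right if both > v).
Walk from root:
  at 6: 3 <= 6 <= 43, this is the LCA
LCA = 6


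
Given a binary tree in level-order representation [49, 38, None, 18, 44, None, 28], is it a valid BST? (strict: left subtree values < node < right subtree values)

Level-order array: [49, 38, None, 18, 44, None, 28]
Validate using subtree bounds (lo, hi): at each node, require lo < value < hi,
then recurse left with hi=value and right with lo=value.
Preorder trace (stopping at first violation):
  at node 49 with bounds (-inf, +inf): OK
  at node 38 with bounds (-inf, 49): OK
  at node 18 with bounds (-inf, 38): OK
  at node 28 with bounds (18, 38): OK
  at node 44 with bounds (38, 49): OK
No violation found at any node.
Result: Valid BST


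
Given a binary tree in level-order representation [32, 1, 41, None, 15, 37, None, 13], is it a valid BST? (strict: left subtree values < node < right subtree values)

Level-order array: [32, 1, 41, None, 15, 37, None, 13]
Validate using subtree bounds (lo, hi): at each node, require lo < value < hi,
then recurse left with hi=value and right with lo=value.
Preorder trace (stopping at first violation):
  at node 32 with bounds (-inf, +inf): OK
  at node 1 with bounds (-inf, 32): OK
  at node 15 with bounds (1, 32): OK
  at node 13 with bounds (1, 15): OK
  at node 41 with bounds (32, +inf): OK
  at node 37 with bounds (32, 41): OK
No violation found at any node.
Result: Valid BST


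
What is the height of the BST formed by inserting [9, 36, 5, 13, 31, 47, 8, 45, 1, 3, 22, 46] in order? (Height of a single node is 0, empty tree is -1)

Insertion order: [9, 36, 5, 13, 31, 47, 8, 45, 1, 3, 22, 46]
Tree (level-order array): [9, 5, 36, 1, 8, 13, 47, None, 3, None, None, None, 31, 45, None, None, None, 22, None, None, 46]
Compute height bottom-up (empty subtree = -1):
  height(3) = 1 + max(-1, -1) = 0
  height(1) = 1 + max(-1, 0) = 1
  height(8) = 1 + max(-1, -1) = 0
  height(5) = 1 + max(1, 0) = 2
  height(22) = 1 + max(-1, -1) = 0
  height(31) = 1 + max(0, -1) = 1
  height(13) = 1 + max(-1, 1) = 2
  height(46) = 1 + max(-1, -1) = 0
  height(45) = 1 + max(-1, 0) = 1
  height(47) = 1 + max(1, -1) = 2
  height(36) = 1 + max(2, 2) = 3
  height(9) = 1 + max(2, 3) = 4
Height = 4


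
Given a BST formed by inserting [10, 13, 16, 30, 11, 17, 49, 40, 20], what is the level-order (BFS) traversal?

Tree insertion order: [10, 13, 16, 30, 11, 17, 49, 40, 20]
Tree (level-order array): [10, None, 13, 11, 16, None, None, None, 30, 17, 49, None, 20, 40]
BFS from the root, enqueuing left then right child of each popped node:
  queue [10] -> pop 10, enqueue [13], visited so far: [10]
  queue [13] -> pop 13, enqueue [11, 16], visited so far: [10, 13]
  queue [11, 16] -> pop 11, enqueue [none], visited so far: [10, 13, 11]
  queue [16] -> pop 16, enqueue [30], visited so far: [10, 13, 11, 16]
  queue [30] -> pop 30, enqueue [17, 49], visited so far: [10, 13, 11, 16, 30]
  queue [17, 49] -> pop 17, enqueue [20], visited so far: [10, 13, 11, 16, 30, 17]
  queue [49, 20] -> pop 49, enqueue [40], visited so far: [10, 13, 11, 16, 30, 17, 49]
  queue [20, 40] -> pop 20, enqueue [none], visited so far: [10, 13, 11, 16, 30, 17, 49, 20]
  queue [40] -> pop 40, enqueue [none], visited so far: [10, 13, 11, 16, 30, 17, 49, 20, 40]
Result: [10, 13, 11, 16, 30, 17, 49, 20, 40]


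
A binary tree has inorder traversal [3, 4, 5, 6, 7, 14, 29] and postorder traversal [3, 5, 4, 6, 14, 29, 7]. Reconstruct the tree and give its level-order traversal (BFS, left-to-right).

Inorder:   [3, 4, 5, 6, 7, 14, 29]
Postorder: [3, 5, 4, 6, 14, 29, 7]
Algorithm: postorder visits root last, so walk postorder right-to-left;
each value is the root of the current inorder slice — split it at that
value, recurse on the right subtree first, then the left.
Recursive splits:
  root=7; inorder splits into left=[3, 4, 5, 6], right=[14, 29]
  root=29; inorder splits into left=[14], right=[]
  root=14; inorder splits into left=[], right=[]
  root=6; inorder splits into left=[3, 4, 5], right=[]
  root=4; inorder splits into left=[3], right=[5]
  root=5; inorder splits into left=[], right=[]
  root=3; inorder splits into left=[], right=[]
Reconstructed level-order: [7, 6, 29, 4, 14, 3, 5]


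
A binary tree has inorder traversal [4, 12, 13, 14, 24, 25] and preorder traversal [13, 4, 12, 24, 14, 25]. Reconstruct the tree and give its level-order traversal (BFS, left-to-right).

Inorder:  [4, 12, 13, 14, 24, 25]
Preorder: [13, 4, 12, 24, 14, 25]
Algorithm: preorder visits root first, so consume preorder in order;
for each root, split the current inorder slice at that value into
left-subtree inorder and right-subtree inorder, then recurse.
Recursive splits:
  root=13; inorder splits into left=[4, 12], right=[14, 24, 25]
  root=4; inorder splits into left=[], right=[12]
  root=12; inorder splits into left=[], right=[]
  root=24; inorder splits into left=[14], right=[25]
  root=14; inorder splits into left=[], right=[]
  root=25; inorder splits into left=[], right=[]
Reconstructed level-order: [13, 4, 24, 12, 14, 25]


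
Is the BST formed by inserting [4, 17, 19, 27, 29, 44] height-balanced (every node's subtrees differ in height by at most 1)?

Tree (level-order array): [4, None, 17, None, 19, None, 27, None, 29, None, 44]
Definition: a tree is height-balanced if, at every node, |h(left) - h(right)| <= 1 (empty subtree has height -1).
Bottom-up per-node check:
  node 44: h_left=-1, h_right=-1, diff=0 [OK], height=0
  node 29: h_left=-1, h_right=0, diff=1 [OK], height=1
  node 27: h_left=-1, h_right=1, diff=2 [FAIL (|-1-1|=2 > 1)], height=2
  node 19: h_left=-1, h_right=2, diff=3 [FAIL (|-1-2|=3 > 1)], height=3
  node 17: h_left=-1, h_right=3, diff=4 [FAIL (|-1-3|=4 > 1)], height=4
  node 4: h_left=-1, h_right=4, diff=5 [FAIL (|-1-4|=5 > 1)], height=5
Node 27 violates the condition: |-1 - 1| = 2 > 1.
Result: Not balanced


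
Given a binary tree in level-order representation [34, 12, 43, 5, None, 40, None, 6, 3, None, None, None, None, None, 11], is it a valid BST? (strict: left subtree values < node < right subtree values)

Level-order array: [34, 12, 43, 5, None, 40, None, 6, 3, None, None, None, None, None, 11]
Validate using subtree bounds (lo, hi): at each node, require lo < value < hi,
then recurse left with hi=value and right with lo=value.
Preorder trace (stopping at first violation):
  at node 34 with bounds (-inf, +inf): OK
  at node 12 with bounds (-inf, 34): OK
  at node 5 with bounds (-inf, 12): OK
  at node 6 with bounds (-inf, 5): VIOLATION
Node 6 violates its bound: not (-inf < 6 < 5).
Result: Not a valid BST


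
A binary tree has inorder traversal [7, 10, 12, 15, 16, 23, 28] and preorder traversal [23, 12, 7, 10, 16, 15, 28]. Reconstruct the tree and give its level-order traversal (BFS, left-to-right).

Inorder:  [7, 10, 12, 15, 16, 23, 28]
Preorder: [23, 12, 7, 10, 16, 15, 28]
Algorithm: preorder visits root first, so consume preorder in order;
for each root, split the current inorder slice at that value into
left-subtree inorder and right-subtree inorder, then recurse.
Recursive splits:
  root=23; inorder splits into left=[7, 10, 12, 15, 16], right=[28]
  root=12; inorder splits into left=[7, 10], right=[15, 16]
  root=7; inorder splits into left=[], right=[10]
  root=10; inorder splits into left=[], right=[]
  root=16; inorder splits into left=[15], right=[]
  root=15; inorder splits into left=[], right=[]
  root=28; inorder splits into left=[], right=[]
Reconstructed level-order: [23, 12, 28, 7, 16, 10, 15]


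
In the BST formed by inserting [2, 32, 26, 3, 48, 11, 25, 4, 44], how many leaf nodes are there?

Tree built from: [2, 32, 26, 3, 48, 11, 25, 4, 44]
Tree (level-order array): [2, None, 32, 26, 48, 3, None, 44, None, None, 11, None, None, 4, 25]
Rule: A leaf has 0 children.
Per-node child counts:
  node 2: 1 child(ren)
  node 32: 2 child(ren)
  node 26: 1 child(ren)
  node 3: 1 child(ren)
  node 11: 2 child(ren)
  node 4: 0 child(ren)
  node 25: 0 child(ren)
  node 48: 1 child(ren)
  node 44: 0 child(ren)
Matching nodes: [4, 25, 44]
Count of leaf nodes: 3


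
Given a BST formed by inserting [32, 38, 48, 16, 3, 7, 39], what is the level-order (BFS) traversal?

Tree insertion order: [32, 38, 48, 16, 3, 7, 39]
Tree (level-order array): [32, 16, 38, 3, None, None, 48, None, 7, 39]
BFS from the root, enqueuing left then right child of each popped node:
  queue [32] -> pop 32, enqueue [16, 38], visited so far: [32]
  queue [16, 38] -> pop 16, enqueue [3], visited so far: [32, 16]
  queue [38, 3] -> pop 38, enqueue [48], visited so far: [32, 16, 38]
  queue [3, 48] -> pop 3, enqueue [7], visited so far: [32, 16, 38, 3]
  queue [48, 7] -> pop 48, enqueue [39], visited so far: [32, 16, 38, 3, 48]
  queue [7, 39] -> pop 7, enqueue [none], visited so far: [32, 16, 38, 3, 48, 7]
  queue [39] -> pop 39, enqueue [none], visited so far: [32, 16, 38, 3, 48, 7, 39]
Result: [32, 16, 38, 3, 48, 7, 39]


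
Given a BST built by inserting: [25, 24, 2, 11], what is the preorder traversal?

Tree insertion order: [25, 24, 2, 11]
Tree (level-order array): [25, 24, None, 2, None, None, 11]
Preorder traversal: [25, 24, 2, 11]


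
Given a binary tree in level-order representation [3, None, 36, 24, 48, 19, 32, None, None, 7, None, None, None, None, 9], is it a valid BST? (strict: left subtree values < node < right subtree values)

Level-order array: [3, None, 36, 24, 48, 19, 32, None, None, 7, None, None, None, None, 9]
Validate using subtree bounds (lo, hi): at each node, require lo < value < hi,
then recurse left with hi=value and right with lo=value.
Preorder trace (stopping at first violation):
  at node 3 with bounds (-inf, +inf): OK
  at node 36 with bounds (3, +inf): OK
  at node 24 with bounds (3, 36): OK
  at node 19 with bounds (3, 24): OK
  at node 7 with bounds (3, 19): OK
  at node 9 with bounds (7, 19): OK
  at node 32 with bounds (24, 36): OK
  at node 48 with bounds (36, +inf): OK
No violation found at any node.
Result: Valid BST


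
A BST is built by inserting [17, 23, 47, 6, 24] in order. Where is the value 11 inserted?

Starting tree (level order): [17, 6, 23, None, None, None, 47, 24]
Insertion path: 17 -> 6
Result: insert 11 as right child of 6
Final tree (level order): [17, 6, 23, None, 11, None, 47, None, None, 24]


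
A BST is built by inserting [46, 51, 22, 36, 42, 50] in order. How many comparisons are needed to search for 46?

Search path for 46: 46
Found: True
Comparisons: 1


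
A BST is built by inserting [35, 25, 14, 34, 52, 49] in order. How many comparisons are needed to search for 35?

Search path for 35: 35
Found: True
Comparisons: 1


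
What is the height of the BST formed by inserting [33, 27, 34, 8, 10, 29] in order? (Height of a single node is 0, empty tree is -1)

Insertion order: [33, 27, 34, 8, 10, 29]
Tree (level-order array): [33, 27, 34, 8, 29, None, None, None, 10]
Compute height bottom-up (empty subtree = -1):
  height(10) = 1 + max(-1, -1) = 0
  height(8) = 1 + max(-1, 0) = 1
  height(29) = 1 + max(-1, -1) = 0
  height(27) = 1 + max(1, 0) = 2
  height(34) = 1 + max(-1, -1) = 0
  height(33) = 1 + max(2, 0) = 3
Height = 3


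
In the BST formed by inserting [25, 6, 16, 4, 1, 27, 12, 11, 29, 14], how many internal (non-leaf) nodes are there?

Tree built from: [25, 6, 16, 4, 1, 27, 12, 11, 29, 14]
Tree (level-order array): [25, 6, 27, 4, 16, None, 29, 1, None, 12, None, None, None, None, None, 11, 14]
Rule: An internal node has at least one child.
Per-node child counts:
  node 25: 2 child(ren)
  node 6: 2 child(ren)
  node 4: 1 child(ren)
  node 1: 0 child(ren)
  node 16: 1 child(ren)
  node 12: 2 child(ren)
  node 11: 0 child(ren)
  node 14: 0 child(ren)
  node 27: 1 child(ren)
  node 29: 0 child(ren)
Matching nodes: [25, 6, 4, 16, 12, 27]
Count of internal (non-leaf) nodes: 6


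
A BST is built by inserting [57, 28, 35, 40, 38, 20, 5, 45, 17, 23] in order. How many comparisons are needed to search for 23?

Search path for 23: 57 -> 28 -> 20 -> 23
Found: True
Comparisons: 4


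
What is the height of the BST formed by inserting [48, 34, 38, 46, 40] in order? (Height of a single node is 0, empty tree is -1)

Insertion order: [48, 34, 38, 46, 40]
Tree (level-order array): [48, 34, None, None, 38, None, 46, 40]
Compute height bottom-up (empty subtree = -1):
  height(40) = 1 + max(-1, -1) = 0
  height(46) = 1 + max(0, -1) = 1
  height(38) = 1 + max(-1, 1) = 2
  height(34) = 1 + max(-1, 2) = 3
  height(48) = 1 + max(3, -1) = 4
Height = 4


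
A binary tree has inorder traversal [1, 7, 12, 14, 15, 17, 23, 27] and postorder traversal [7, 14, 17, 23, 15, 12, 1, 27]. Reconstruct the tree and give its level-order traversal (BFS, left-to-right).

Inorder:   [1, 7, 12, 14, 15, 17, 23, 27]
Postorder: [7, 14, 17, 23, 15, 12, 1, 27]
Algorithm: postorder visits root last, so walk postorder right-to-left;
each value is the root of the current inorder slice — split it at that
value, recurse on the right subtree first, then the left.
Recursive splits:
  root=27; inorder splits into left=[1, 7, 12, 14, 15, 17, 23], right=[]
  root=1; inorder splits into left=[], right=[7, 12, 14, 15, 17, 23]
  root=12; inorder splits into left=[7], right=[14, 15, 17, 23]
  root=15; inorder splits into left=[14], right=[17, 23]
  root=23; inorder splits into left=[17], right=[]
  root=17; inorder splits into left=[], right=[]
  root=14; inorder splits into left=[], right=[]
  root=7; inorder splits into left=[], right=[]
Reconstructed level-order: [27, 1, 12, 7, 15, 14, 23, 17]


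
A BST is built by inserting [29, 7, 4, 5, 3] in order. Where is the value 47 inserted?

Starting tree (level order): [29, 7, None, 4, None, 3, 5]
Insertion path: 29
Result: insert 47 as right child of 29
Final tree (level order): [29, 7, 47, 4, None, None, None, 3, 5]


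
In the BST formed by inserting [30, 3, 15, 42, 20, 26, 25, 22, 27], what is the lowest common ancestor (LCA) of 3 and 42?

Tree insertion order: [30, 3, 15, 42, 20, 26, 25, 22, 27]
Tree (level-order array): [30, 3, 42, None, 15, None, None, None, 20, None, 26, 25, 27, 22]
In a BST, the LCA of p=3, q=42 is the first node v on the
root-to-leaf path with p <= v <= q (go left if both < v, right if both > v).
Walk from root:
  at 30: 3 <= 30 <= 42, this is the LCA
LCA = 30


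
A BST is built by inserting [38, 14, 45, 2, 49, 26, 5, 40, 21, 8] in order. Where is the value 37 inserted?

Starting tree (level order): [38, 14, 45, 2, 26, 40, 49, None, 5, 21, None, None, None, None, None, None, 8]
Insertion path: 38 -> 14 -> 26
Result: insert 37 as right child of 26
Final tree (level order): [38, 14, 45, 2, 26, 40, 49, None, 5, 21, 37, None, None, None, None, None, 8]


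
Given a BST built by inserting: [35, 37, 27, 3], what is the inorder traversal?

Tree insertion order: [35, 37, 27, 3]
Tree (level-order array): [35, 27, 37, 3]
Inorder traversal: [3, 27, 35, 37]


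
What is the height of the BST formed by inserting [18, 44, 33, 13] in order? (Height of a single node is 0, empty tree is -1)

Insertion order: [18, 44, 33, 13]
Tree (level-order array): [18, 13, 44, None, None, 33]
Compute height bottom-up (empty subtree = -1):
  height(13) = 1 + max(-1, -1) = 0
  height(33) = 1 + max(-1, -1) = 0
  height(44) = 1 + max(0, -1) = 1
  height(18) = 1 + max(0, 1) = 2
Height = 2


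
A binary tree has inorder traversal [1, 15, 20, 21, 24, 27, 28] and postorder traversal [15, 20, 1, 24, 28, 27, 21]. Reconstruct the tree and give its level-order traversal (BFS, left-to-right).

Inorder:   [1, 15, 20, 21, 24, 27, 28]
Postorder: [15, 20, 1, 24, 28, 27, 21]
Algorithm: postorder visits root last, so walk postorder right-to-left;
each value is the root of the current inorder slice — split it at that
value, recurse on the right subtree first, then the left.
Recursive splits:
  root=21; inorder splits into left=[1, 15, 20], right=[24, 27, 28]
  root=27; inorder splits into left=[24], right=[28]
  root=28; inorder splits into left=[], right=[]
  root=24; inorder splits into left=[], right=[]
  root=1; inorder splits into left=[], right=[15, 20]
  root=20; inorder splits into left=[15], right=[]
  root=15; inorder splits into left=[], right=[]
Reconstructed level-order: [21, 1, 27, 20, 24, 28, 15]


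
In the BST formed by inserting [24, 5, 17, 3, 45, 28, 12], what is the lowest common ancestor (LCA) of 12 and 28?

Tree insertion order: [24, 5, 17, 3, 45, 28, 12]
Tree (level-order array): [24, 5, 45, 3, 17, 28, None, None, None, 12]
In a BST, the LCA of p=12, q=28 is the first node v on the
root-to-leaf path with p <= v <= q (go left if both < v, right if both > v).
Walk from root:
  at 24: 12 <= 24 <= 28, this is the LCA
LCA = 24


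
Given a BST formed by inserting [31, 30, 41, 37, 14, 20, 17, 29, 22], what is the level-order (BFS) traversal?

Tree insertion order: [31, 30, 41, 37, 14, 20, 17, 29, 22]
Tree (level-order array): [31, 30, 41, 14, None, 37, None, None, 20, None, None, 17, 29, None, None, 22]
BFS from the root, enqueuing left then right child of each popped node:
  queue [31] -> pop 31, enqueue [30, 41], visited so far: [31]
  queue [30, 41] -> pop 30, enqueue [14], visited so far: [31, 30]
  queue [41, 14] -> pop 41, enqueue [37], visited so far: [31, 30, 41]
  queue [14, 37] -> pop 14, enqueue [20], visited so far: [31, 30, 41, 14]
  queue [37, 20] -> pop 37, enqueue [none], visited so far: [31, 30, 41, 14, 37]
  queue [20] -> pop 20, enqueue [17, 29], visited so far: [31, 30, 41, 14, 37, 20]
  queue [17, 29] -> pop 17, enqueue [none], visited so far: [31, 30, 41, 14, 37, 20, 17]
  queue [29] -> pop 29, enqueue [22], visited so far: [31, 30, 41, 14, 37, 20, 17, 29]
  queue [22] -> pop 22, enqueue [none], visited so far: [31, 30, 41, 14, 37, 20, 17, 29, 22]
Result: [31, 30, 41, 14, 37, 20, 17, 29, 22]


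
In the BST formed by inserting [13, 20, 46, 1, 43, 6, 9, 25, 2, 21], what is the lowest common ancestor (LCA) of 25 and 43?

Tree insertion order: [13, 20, 46, 1, 43, 6, 9, 25, 2, 21]
Tree (level-order array): [13, 1, 20, None, 6, None, 46, 2, 9, 43, None, None, None, None, None, 25, None, 21]
In a BST, the LCA of p=25, q=43 is the first node v on the
root-to-leaf path with p <= v <= q (go left if both < v, right if both > v).
Walk from root:
  at 13: both 25 and 43 > 13, go right
  at 20: both 25 and 43 > 20, go right
  at 46: both 25 and 43 < 46, go left
  at 43: 25 <= 43 <= 43, this is the LCA
LCA = 43


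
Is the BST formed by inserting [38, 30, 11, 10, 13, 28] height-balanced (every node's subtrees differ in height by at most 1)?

Tree (level-order array): [38, 30, None, 11, None, 10, 13, None, None, None, 28]
Definition: a tree is height-balanced if, at every node, |h(left) - h(right)| <= 1 (empty subtree has height -1).
Bottom-up per-node check:
  node 10: h_left=-1, h_right=-1, diff=0 [OK], height=0
  node 28: h_left=-1, h_right=-1, diff=0 [OK], height=0
  node 13: h_left=-1, h_right=0, diff=1 [OK], height=1
  node 11: h_left=0, h_right=1, diff=1 [OK], height=2
  node 30: h_left=2, h_right=-1, diff=3 [FAIL (|2--1|=3 > 1)], height=3
  node 38: h_left=3, h_right=-1, diff=4 [FAIL (|3--1|=4 > 1)], height=4
Node 30 violates the condition: |2 - -1| = 3 > 1.
Result: Not balanced
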